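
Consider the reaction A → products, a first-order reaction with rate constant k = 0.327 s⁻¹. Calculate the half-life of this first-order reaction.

2.12 s

Step 1: For a first-order reaction, t₁/₂ = ln(2)/k
Step 2: t₁/₂ = ln(2)/0.327
Step 3: t₁/₂ = 0.6931/0.327 = 2.12 s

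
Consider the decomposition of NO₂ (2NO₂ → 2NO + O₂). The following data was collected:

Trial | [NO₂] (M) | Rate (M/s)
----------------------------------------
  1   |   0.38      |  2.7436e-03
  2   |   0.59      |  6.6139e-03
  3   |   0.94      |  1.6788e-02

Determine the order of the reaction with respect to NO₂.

second order (2)

Step 1: Compare trials to find order n where rate₂/rate₁ = ([NO₂]₂/[NO₂]₁)^n
Step 2: rate₂/rate₁ = 6.6139e-03/2.7436e-03 = 2.411
Step 3: [NO₂]₂/[NO₂]₁ = 0.59/0.38 = 1.553
Step 4: n = ln(2.411)/ln(1.553) = 2.00 ≈ 2
Step 5: The reaction is second order in NO₂.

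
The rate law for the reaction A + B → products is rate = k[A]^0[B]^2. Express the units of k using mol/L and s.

(mol/L)⁻¹·s⁻¹

Step 1: Overall order = 0 + 2 = 2.
Step 2: rate has units mol/L·s⁻¹; [A]^0[B]^2 has units (mol/L)^2.
Step 3: k = rate/([A]^0[B]^2), so units of k = (mol/L)^(1-2)·s⁻¹ = (mol/L)⁻¹·s⁻¹.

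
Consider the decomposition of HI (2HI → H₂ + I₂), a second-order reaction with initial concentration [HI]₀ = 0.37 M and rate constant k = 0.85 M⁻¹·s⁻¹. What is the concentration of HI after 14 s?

0.06848 M

Step 1: For a second-order reaction: 1/[HI] = 1/[HI]₀ + kt
Step 2: 1/[HI] = 1/0.37 + 0.85 × 14
Step 3: 1/[HI] = 2.703 + 11.9 = 14.6
Step 4: [HI] = 1/14.6 = 0.06848 M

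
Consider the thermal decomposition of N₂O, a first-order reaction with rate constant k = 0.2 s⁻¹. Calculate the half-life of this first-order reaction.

3.466 s

Step 1: For a first-order reaction, t₁/₂ = ln(2)/k
Step 2: t₁/₂ = ln(2)/0.2
Step 3: t₁/₂ = 0.6931/0.2 = 3.466 s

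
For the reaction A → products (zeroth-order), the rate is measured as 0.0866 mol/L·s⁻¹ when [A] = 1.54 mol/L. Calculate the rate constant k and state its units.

0.0866 mol/L·s⁻¹

Step 1: For a zeroth-order reaction, rate = k (independent of concentration).
Step 2: k = rate = 0.0866 mol/L·s⁻¹.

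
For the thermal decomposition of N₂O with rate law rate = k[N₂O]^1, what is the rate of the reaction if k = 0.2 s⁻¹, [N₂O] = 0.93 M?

0.186 M/s

Step 1: Identify the rate law: rate = k[N₂O]^1
Step 2: Substitute values: rate = 0.2 × (0.93)^1
Step 3: Calculate: rate = 0.2 × 0.93 = 0.186 M/s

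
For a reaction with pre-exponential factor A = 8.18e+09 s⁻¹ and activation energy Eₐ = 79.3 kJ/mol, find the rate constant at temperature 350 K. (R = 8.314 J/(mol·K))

1.20e-02 s⁻¹

Step 1: Use the Arrhenius equation: k = A × exp(-Eₐ/RT)
Step 2: Convert Eₐ to J/mol: 79.3 kJ/mol = 79300 J/mol
Step 3: Calculate the exponent: -Eₐ/(RT) = -79300/(8.314 × 350) = -27.25180
Step 4: k = 8.18e+09 × exp(-27.25180)
Step 5: k = 8.18e+09 × 1.46115e-12 = 1.1952e-02 s⁻¹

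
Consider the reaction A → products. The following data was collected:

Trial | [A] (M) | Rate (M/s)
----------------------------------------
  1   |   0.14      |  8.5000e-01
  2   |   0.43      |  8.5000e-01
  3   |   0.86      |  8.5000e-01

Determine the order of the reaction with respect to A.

zeroth order (0)

Step 1: Compare trials - when concentration changes, rate stays constant.
Step 2: rate₂/rate₁ = 8.5000e-01/8.5000e-01 = 1
Step 3: [A]₂/[A]₁ = 0.43/0.14 = 3.071
Step 4: Since rate ratio ≈ (conc ratio)^0, the reaction is zeroth order.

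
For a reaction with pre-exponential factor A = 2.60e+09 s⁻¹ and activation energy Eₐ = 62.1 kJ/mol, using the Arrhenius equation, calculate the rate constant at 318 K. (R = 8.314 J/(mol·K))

1.64e-01 s⁻¹

Step 1: Use the Arrhenius equation: k = A × exp(-Eₐ/RT)
Step 2: Convert Eₐ to J/mol: 62.1 kJ/mol = 62100 J/mol
Step 3: Calculate the exponent: -Eₐ/(RT) = -62100/(8.314 × 318) = -23.48846
Step 4: k = 2.60e+09 × exp(-23.48846)
Step 5: k = 2.60e+09 × 6.29639e-11 = 1.6371e-01 s⁻¹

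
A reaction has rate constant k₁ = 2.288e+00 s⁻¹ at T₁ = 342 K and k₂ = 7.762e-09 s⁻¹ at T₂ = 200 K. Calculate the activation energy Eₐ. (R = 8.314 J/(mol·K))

78.1 kJ/mol

Step 1: Use the two-temperature Arrhenius form: ln(k₂/k₁) = -Eₐ/R × (1/T₂ - 1/T₁)
Step 2: ln(k₂/k₁) = ln(7.762e-09/2.288e+00) = ln(3.39248e-09) = -19.5017
Step 3: 1/T₂ - 1/T₁ = 1/200 - 1/342 = 2.076023e-03 K⁻¹
Step 4: Eₐ = -R × ln(k₂/k₁) / (1/T₂ - 1/T₁) = -8.314 × -19.5017 / 2.076023e-03
Step 5: Eₐ = 7.8100e+04 J/mol = 78.1 kJ/mol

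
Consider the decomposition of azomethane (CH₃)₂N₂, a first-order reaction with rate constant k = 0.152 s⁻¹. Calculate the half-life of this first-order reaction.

4.56 s

Step 1: For a first-order reaction, t₁/₂ = ln(2)/k
Step 2: t₁/₂ = ln(2)/0.152
Step 3: t₁/₂ = 0.6931/0.152 = 4.56 s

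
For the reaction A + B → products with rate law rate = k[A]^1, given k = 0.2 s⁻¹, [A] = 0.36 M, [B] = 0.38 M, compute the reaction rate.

0.072 M/s

Step 1: The rate law is rate = k[A]^1
Step 2: Note that the rate does not depend on [B] (zero order in B).
Step 3: rate = 0.2 × (0.36)^1 = 0.072 M/s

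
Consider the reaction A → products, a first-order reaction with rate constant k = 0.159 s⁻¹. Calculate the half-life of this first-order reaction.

4.359 s

Step 1: For a first-order reaction, t₁/₂ = ln(2)/k
Step 2: t₁/₂ = ln(2)/0.159
Step 3: t₁/₂ = 0.6931/0.159 = 4.359 s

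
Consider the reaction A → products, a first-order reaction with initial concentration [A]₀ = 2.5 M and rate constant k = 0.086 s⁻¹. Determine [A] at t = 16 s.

0.6315 M

Step 1: For a first-order reaction: [A] = [A]₀ × e^(-kt)
Step 2: [A] = 2.5 × e^(-0.086 × 16)
Step 3: [A] = 2.5 × e^(-1.376)
Step 4: [A] = 2.5 × 0.252587 = 0.6315 M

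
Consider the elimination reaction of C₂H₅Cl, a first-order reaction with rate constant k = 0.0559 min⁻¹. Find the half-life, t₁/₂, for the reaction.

12.4 min

Step 1: For a first-order reaction, t₁/₂ = ln(2)/k
Step 2: t₁/₂ = ln(2)/0.0559
Step 3: t₁/₂ = 0.6931/0.0559 = 12.4 min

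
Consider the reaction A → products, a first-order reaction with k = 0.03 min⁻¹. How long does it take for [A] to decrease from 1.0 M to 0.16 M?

61.09 min

Step 1: For first-order: t = ln([A]₀/[A])/k
Step 2: t = ln(1.0/0.16)/0.03
Step 3: t = ln(6.25)/0.03
Step 4: t = 1.833/0.03 = 61.09 min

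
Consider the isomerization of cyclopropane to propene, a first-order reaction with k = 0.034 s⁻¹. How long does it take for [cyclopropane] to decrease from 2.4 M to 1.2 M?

20.39 s

Step 1: For first-order: t = ln([cyclopropane]₀/[cyclopropane])/k
Step 2: t = ln(2.4/1.2)/0.034
Step 3: t = ln(2)/0.034
Step 4: t = 0.6931/0.034 = 20.39 s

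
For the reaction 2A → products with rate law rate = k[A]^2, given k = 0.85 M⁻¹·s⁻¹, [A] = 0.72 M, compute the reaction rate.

0.4406 M/s

Step 1: Identify the rate law: rate = k[A]^2
Step 2: Substitute values: rate = 0.85 × (0.72)^2
Step 3: Calculate: rate = 0.85 × 0.5184 = 0.44064 M/s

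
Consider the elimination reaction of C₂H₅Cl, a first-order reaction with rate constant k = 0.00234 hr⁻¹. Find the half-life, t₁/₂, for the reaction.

296.2 hr

Step 1: For a first-order reaction, t₁/₂ = ln(2)/k
Step 2: t₁/₂ = ln(2)/0.00234
Step 3: t₁/₂ = 0.6931/0.00234 = 296.2 hr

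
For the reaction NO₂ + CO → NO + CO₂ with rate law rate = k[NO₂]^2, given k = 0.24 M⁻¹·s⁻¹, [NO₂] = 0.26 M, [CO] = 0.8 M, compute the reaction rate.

0.01622 M/s

Step 1: The rate law is rate = k[NO₂]^2
Step 2: Note that the rate does not depend on [CO] (zero order in CO).
Step 3: rate = 0.24 × (0.26)^2 = 0.016224 M/s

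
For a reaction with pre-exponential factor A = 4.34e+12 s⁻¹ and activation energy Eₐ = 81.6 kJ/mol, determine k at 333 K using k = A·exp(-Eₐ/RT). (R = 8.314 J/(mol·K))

6.87e-01 s⁻¹

Step 1: Use the Arrhenius equation: k = A × exp(-Eₐ/RT)
Step 2: Convert Eₐ to J/mol: 81.6 kJ/mol = 81600 J/mol
Step 3: Calculate the exponent: -Eₐ/(RT) = -81600/(8.314 × 333) = -29.47378
Step 4: k = 4.34e+12 × exp(-29.47378)
Step 5: k = 4.34e+12 × 1.58380e-13 = 6.8737e-01 s⁻¹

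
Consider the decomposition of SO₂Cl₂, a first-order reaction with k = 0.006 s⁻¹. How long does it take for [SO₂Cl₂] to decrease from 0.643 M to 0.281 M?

138 s

Step 1: For first-order: t = ln([SO₂Cl₂]₀/[SO₂Cl₂])/k
Step 2: t = ln(0.643/0.281)/0.006
Step 3: t = ln(2.288)/0.006
Step 4: t = 0.8278/0.006 = 138 s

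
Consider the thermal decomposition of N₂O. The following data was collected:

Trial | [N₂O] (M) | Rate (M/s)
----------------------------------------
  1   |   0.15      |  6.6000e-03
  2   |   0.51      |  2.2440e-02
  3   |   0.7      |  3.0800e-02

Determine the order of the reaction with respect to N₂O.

first order (1)

Step 1: Compare trials to find order n where rate₂/rate₁ = ([N₂O]₂/[N₂O]₁)^n
Step 2: rate₂/rate₁ = 2.2440e-02/6.6000e-03 = 3.4
Step 3: [N₂O]₂/[N₂O]₁ = 0.51/0.15 = 3.4
Step 4: n = ln(3.4)/ln(3.4) = 1.00 ≈ 1
Step 5: The reaction is first order in N₂O.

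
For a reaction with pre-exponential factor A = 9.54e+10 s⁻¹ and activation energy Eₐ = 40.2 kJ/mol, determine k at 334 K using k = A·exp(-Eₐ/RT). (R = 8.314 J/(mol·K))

4.92e+04 s⁻¹

Step 1: Use the Arrhenius equation: k = A × exp(-Eₐ/RT)
Step 2: Convert Eₐ to J/mol: 40.2 kJ/mol = 40200 J/mol
Step 3: Calculate the exponent: -Eₐ/(RT) = -40200/(8.314 × 334) = -14.47670
Step 4: k = 9.54e+10 × exp(-14.47670)
Step 5: k = 9.54e+10 × 5.16237e-07 = 4.9249e+04 s⁻¹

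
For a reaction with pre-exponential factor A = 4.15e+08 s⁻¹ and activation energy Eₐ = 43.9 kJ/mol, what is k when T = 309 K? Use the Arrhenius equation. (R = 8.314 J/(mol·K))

1.57e+01 s⁻¹

Step 1: Use the Arrhenius equation: k = A × exp(-Eₐ/RT)
Step 2: Convert Eₐ to J/mol: 43.9 kJ/mol = 43900 J/mol
Step 3: Calculate the exponent: -Eₐ/(RT) = -43900/(8.314 × 309) = -17.08819
Step 4: k = 4.15e+08 × exp(-17.08819)
Step 5: k = 4.15e+08 × 3.79047e-08 = 1.5730e+01 s⁻¹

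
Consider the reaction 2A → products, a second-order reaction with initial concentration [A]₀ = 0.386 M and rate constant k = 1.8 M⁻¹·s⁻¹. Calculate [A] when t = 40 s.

0.01341 M

Step 1: For a second-order reaction: 1/[A] = 1/[A]₀ + kt
Step 2: 1/[A] = 1/0.386 + 1.8 × 40
Step 3: 1/[A] = 2.591 + 72 = 74.59
Step 4: [A] = 1/74.59 = 0.01341 M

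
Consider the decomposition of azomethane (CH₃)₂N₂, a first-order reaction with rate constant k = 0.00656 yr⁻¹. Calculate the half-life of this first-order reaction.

105.7 yr

Step 1: For a first-order reaction, t₁/₂ = ln(2)/k
Step 2: t₁/₂ = ln(2)/0.00656
Step 3: t₁/₂ = 0.6931/0.00656 = 105.7 yr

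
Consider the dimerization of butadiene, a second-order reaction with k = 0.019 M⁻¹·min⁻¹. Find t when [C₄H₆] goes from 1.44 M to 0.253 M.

171.5 min

Step 1: For second-order: t = (1/[C₄H₆] - 1/[C₄H₆]₀)/k
Step 2: t = (1/0.253 - 1/1.44)/0.019
Step 3: t = (3.953 - 0.6944)/0.019
Step 4: t = 3.258/0.019 = 171.5 min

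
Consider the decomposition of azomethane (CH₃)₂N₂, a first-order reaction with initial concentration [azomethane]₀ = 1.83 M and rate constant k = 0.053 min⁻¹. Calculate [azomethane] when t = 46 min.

0.1598 M

Step 1: For a first-order reaction: [azomethane] = [azomethane]₀ × e^(-kt)
Step 2: [azomethane] = 1.83 × e^(-0.053 × 46)
Step 3: [azomethane] = 1.83 × e^(-2.438)
Step 4: [azomethane] = 1.83 × 0.0873353 = 0.1598 M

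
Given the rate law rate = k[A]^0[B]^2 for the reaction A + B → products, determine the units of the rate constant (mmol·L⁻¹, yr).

(mmol·L⁻¹)⁻¹·yr⁻¹

Step 1: Overall order = 0 + 2 = 2.
Step 2: rate has units mmol·L⁻¹·yr⁻¹; [A]^0[B]^2 has units (mmol·L⁻¹)^2.
Step 3: k = rate/([A]^0[B]^2), so units of k = (mmol·L⁻¹)^(1-2)·yr⁻¹ = (mmol·L⁻¹)⁻¹·yr⁻¹.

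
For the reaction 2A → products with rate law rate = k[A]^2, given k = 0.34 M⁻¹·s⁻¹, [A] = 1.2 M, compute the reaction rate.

0.4896 M/s

Step 1: Identify the rate law: rate = k[A]^2
Step 2: Substitute values: rate = 0.34 × (1.2)^2
Step 3: Calculate: rate = 0.34 × 1.44 = 0.4896 M/s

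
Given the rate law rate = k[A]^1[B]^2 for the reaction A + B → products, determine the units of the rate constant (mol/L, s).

(mol/L)⁻²·s⁻¹

Step 1: Overall order = 1 + 2 = 3.
Step 2: rate has units mol/L·s⁻¹; [A]^1[B]^2 has units (mol/L)^3.
Step 3: k = rate/([A]^1[B]^2), so units of k = (mol/L)^(1-3)·s⁻¹ = (mol/L)⁻²·s⁻¹.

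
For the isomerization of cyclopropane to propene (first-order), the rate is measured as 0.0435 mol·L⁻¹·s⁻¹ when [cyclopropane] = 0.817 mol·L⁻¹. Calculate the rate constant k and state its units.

0.05324 s⁻¹

Step 1: rate = k[cyclopropane]^1, so k = rate / [cyclopropane]^1.
Step 2: k = 0.0435 / (0.817)^1 = 0.0435 / 0.817.
Step 3: k = 0.05324 s⁻¹.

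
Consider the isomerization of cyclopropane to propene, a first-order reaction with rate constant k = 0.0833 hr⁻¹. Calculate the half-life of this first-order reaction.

8.321 hr

Step 1: For a first-order reaction, t₁/₂ = ln(2)/k
Step 2: t₁/₂ = ln(2)/0.0833
Step 3: t₁/₂ = 0.6931/0.0833 = 8.321 hr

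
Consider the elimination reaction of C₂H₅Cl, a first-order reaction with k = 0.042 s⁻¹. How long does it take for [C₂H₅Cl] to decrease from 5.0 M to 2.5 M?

16.5 s

Step 1: For first-order: t = ln([C₂H₅Cl]₀/[C₂H₅Cl])/k
Step 2: t = ln(5.0/2.5)/0.042
Step 3: t = ln(2)/0.042
Step 4: t = 0.6931/0.042 = 16.5 s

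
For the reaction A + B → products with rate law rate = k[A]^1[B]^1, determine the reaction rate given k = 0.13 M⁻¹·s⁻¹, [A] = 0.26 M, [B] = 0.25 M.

0.00845 M/s

Step 1: The rate law is rate = k[A]^1[B]^1
Step 2: Substitute: rate = 0.13 × (0.26)^1 × (0.25)^1
Step 3: rate = 0.13 × 0.26 × 0.25 = 0.00845 M/s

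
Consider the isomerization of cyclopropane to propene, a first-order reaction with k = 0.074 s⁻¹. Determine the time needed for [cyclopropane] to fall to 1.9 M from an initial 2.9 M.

5.714 s

Step 1: For first-order: t = ln([cyclopropane]₀/[cyclopropane])/k
Step 2: t = ln(2.9/1.9)/0.074
Step 3: t = ln(1.526)/0.074
Step 4: t = 0.4229/0.074 = 5.714 s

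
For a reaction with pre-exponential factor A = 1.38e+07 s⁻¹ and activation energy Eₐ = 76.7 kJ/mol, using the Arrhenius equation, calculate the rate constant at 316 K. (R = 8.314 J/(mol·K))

2.89e-06 s⁻¹

Step 1: Use the Arrhenius equation: k = A × exp(-Eₐ/RT)
Step 2: Convert Eₐ to J/mol: 76.7 kJ/mol = 76700 J/mol
Step 3: Calculate the exponent: -Eₐ/(RT) = -76700/(8.314 × 316) = -29.19431
Step 4: k = 1.38e+07 × exp(-29.19431)
Step 5: k = 1.38e+07 × 2.09446e-13 = 2.8904e-06 s⁻¹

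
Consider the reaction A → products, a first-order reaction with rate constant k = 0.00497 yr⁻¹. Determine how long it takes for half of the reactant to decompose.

139.5 yr

Step 1: For a first-order reaction, t₁/₂ = ln(2)/k
Step 2: t₁/₂ = ln(2)/0.00497
Step 3: t₁/₂ = 0.6931/0.00497 = 139.5 yr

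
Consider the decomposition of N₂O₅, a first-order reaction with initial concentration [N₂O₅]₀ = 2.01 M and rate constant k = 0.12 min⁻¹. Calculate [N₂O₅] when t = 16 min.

0.2947 M

Step 1: For a first-order reaction: [N₂O₅] = [N₂O₅]₀ × e^(-kt)
Step 2: [N₂O₅] = 2.01 × e^(-0.12 × 16)
Step 3: [N₂O₅] = 2.01 × e^(-1.92)
Step 4: [N₂O₅] = 2.01 × 0.146607 = 0.2947 M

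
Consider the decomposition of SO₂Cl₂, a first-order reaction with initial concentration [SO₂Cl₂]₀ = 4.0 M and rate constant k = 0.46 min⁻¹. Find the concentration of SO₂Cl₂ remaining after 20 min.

0.0004042 M

Step 1: For a first-order reaction: [SO₂Cl₂] = [SO₂Cl₂]₀ × e^(-kt)
Step 2: [SO₂Cl₂] = 4.0 × e^(-0.46 × 20)
Step 3: [SO₂Cl₂] = 4.0 × e^(-9.2)
Step 4: [SO₂Cl₂] = 4.0 × 0.000101039 = 0.0004042 M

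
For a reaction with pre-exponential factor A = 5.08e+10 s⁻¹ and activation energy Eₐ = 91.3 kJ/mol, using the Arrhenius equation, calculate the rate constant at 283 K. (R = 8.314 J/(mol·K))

7.14e-07 s⁻¹

Step 1: Use the Arrhenius equation: k = A × exp(-Eₐ/RT)
Step 2: Convert Eₐ to J/mol: 91.3 kJ/mol = 91300 J/mol
Step 3: Calculate the exponent: -Eₐ/(RT) = -91300/(8.314 × 283) = -38.80381
Step 4: k = 5.08e+10 × exp(-38.80381)
Step 5: k = 5.08e+10 × 1.40514e-17 = 7.1381e-07 s⁻¹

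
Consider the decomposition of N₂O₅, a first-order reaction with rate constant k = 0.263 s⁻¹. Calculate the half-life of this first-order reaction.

2.636 s

Step 1: For a first-order reaction, t₁/₂ = ln(2)/k
Step 2: t₁/₂ = ln(2)/0.263
Step 3: t₁/₂ = 0.6931/0.263 = 2.636 s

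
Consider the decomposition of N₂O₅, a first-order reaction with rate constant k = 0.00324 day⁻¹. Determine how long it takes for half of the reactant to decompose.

213.9 day

Step 1: For a first-order reaction, t₁/₂ = ln(2)/k
Step 2: t₁/₂ = ln(2)/0.00324
Step 3: t₁/₂ = 0.6931/0.00324 = 213.9 day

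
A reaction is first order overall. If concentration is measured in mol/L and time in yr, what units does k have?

yr⁻¹

Step 1: For overall order n, rate = k × (concentration)^n.
Step 2: Rate has units mol/L·yr⁻¹; concentration term has units (mol/L)^1.
Step 3: k = rate / (concentration)^n, so units of k = (mol/L)^(1-1)·yr⁻¹ = yr⁻¹.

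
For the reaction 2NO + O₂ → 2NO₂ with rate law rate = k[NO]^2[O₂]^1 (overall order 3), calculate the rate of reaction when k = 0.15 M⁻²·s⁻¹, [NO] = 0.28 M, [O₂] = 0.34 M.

0.003998 M/s

Step 1: The rate law is rate = k[NO]^2[O₂]^1, overall order = 2+1 = 3
Step 2: Substitute values: rate = 0.15 × (0.28)^2 × (0.34)^1
Step 3: rate = 0.15 × 0.0784 × 0.34 = 0.0039984 M/s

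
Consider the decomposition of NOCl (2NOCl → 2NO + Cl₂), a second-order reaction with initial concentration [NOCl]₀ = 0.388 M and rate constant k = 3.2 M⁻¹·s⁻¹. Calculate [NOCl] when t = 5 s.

0.05383 M

Step 1: For a second-order reaction: 1/[NOCl] = 1/[NOCl]₀ + kt
Step 2: 1/[NOCl] = 1/0.388 + 3.2 × 5
Step 3: 1/[NOCl] = 2.577 + 16 = 18.58
Step 4: [NOCl] = 1/18.58 = 0.05383 M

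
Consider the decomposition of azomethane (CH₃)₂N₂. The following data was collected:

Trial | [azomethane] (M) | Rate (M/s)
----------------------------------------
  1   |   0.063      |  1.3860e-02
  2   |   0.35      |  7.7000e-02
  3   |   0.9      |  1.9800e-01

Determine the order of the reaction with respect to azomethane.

first order (1)

Step 1: Compare trials to find order n where rate₂/rate₁ = ([azomethane]₂/[azomethane]₁)^n
Step 2: rate₂/rate₁ = 7.7000e-02/1.3860e-02 = 5.556
Step 3: [azomethane]₂/[azomethane]₁ = 0.35/0.063 = 5.556
Step 4: n = ln(5.556)/ln(5.556) = 1.00 ≈ 1
Step 5: The reaction is first order in azomethane.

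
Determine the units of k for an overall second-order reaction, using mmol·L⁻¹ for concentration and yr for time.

(mmol·L⁻¹)⁻¹·yr⁻¹

Step 1: For overall order n, rate = k × (concentration)^n.
Step 2: Rate has units mmol·L⁻¹·yr⁻¹; concentration term has units (mmol·L⁻¹)^2.
Step 3: k = rate / (concentration)^n, so units of k = (mmol·L⁻¹)^(1-2)·yr⁻¹ = (mmol·L⁻¹)⁻¹·yr⁻¹.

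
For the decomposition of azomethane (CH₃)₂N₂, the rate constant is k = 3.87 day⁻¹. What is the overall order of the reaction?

first order (1)

Step 1: The units of k for an nth-order reaction are (concentration)^(1-n)·(time)⁻¹.
Step 2: Here k has units day⁻¹, so the concentration exponent is 0.
Step 3: 1 - n = 0 ⇒ n = 1. The reaction is first order.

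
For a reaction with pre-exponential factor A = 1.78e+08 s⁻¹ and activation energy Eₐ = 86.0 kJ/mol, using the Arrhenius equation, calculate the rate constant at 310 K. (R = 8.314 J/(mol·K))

5.74e-07 s⁻¹

Step 1: Use the Arrhenius equation: k = A × exp(-Eₐ/RT)
Step 2: Convert Eₐ to J/mol: 86.0 kJ/mol = 86000 J/mol
Step 3: Calculate the exponent: -Eₐ/(RT) = -86000/(8.314 × 310) = -33.36774
Step 4: k = 1.78e+08 × exp(-33.36774)
Step 5: k = 1.78e+08 × 3.22533e-15 = 5.7411e-07 s⁻¹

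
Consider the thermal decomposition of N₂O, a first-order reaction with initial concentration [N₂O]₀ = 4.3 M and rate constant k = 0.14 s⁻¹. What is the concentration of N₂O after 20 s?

0.2615 M

Step 1: For a first-order reaction: [N₂O] = [N₂O]₀ × e^(-kt)
Step 2: [N₂O] = 4.3 × e^(-0.14 × 20)
Step 3: [N₂O] = 4.3 × e^(-2.8)
Step 4: [N₂O] = 4.3 × 0.0608101 = 0.2615 M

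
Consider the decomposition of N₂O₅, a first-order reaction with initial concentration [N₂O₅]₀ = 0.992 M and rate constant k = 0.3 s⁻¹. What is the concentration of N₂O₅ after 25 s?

0.0005487 M

Step 1: For a first-order reaction: [N₂O₅] = [N₂O₅]₀ × e^(-kt)
Step 2: [N₂O₅] = 0.992 × e^(-0.3 × 25)
Step 3: [N₂O₅] = 0.992 × e^(-7.5)
Step 4: [N₂O₅] = 0.992 × 0.000553084 = 0.0005487 M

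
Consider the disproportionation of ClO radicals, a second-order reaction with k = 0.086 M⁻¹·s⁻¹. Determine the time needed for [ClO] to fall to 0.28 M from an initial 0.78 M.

26.62 s

Step 1: For second-order: t = (1/[ClO] - 1/[ClO]₀)/k
Step 2: t = (1/0.28 - 1/0.78)/0.086
Step 3: t = (3.571 - 1.282)/0.086
Step 4: t = 2.289/0.086 = 26.62 s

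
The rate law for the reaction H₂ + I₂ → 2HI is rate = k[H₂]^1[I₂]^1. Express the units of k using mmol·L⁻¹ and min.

(mmol·L⁻¹)⁻¹·min⁻¹

Step 1: Overall order = 1 + 1 = 2.
Step 2: rate has units mmol·L⁻¹·min⁻¹; [H₂]^1[I₂]^1 has units (mmol·L⁻¹)^2.
Step 3: k = rate/([H₂]^1[I₂]^1), so units of k = (mmol·L⁻¹)^(1-2)·min⁻¹ = (mmol·L⁻¹)⁻¹·min⁻¹.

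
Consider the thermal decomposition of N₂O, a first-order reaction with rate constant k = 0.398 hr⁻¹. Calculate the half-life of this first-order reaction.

1.742 hr

Step 1: For a first-order reaction, t₁/₂ = ln(2)/k
Step 2: t₁/₂ = ln(2)/0.398
Step 3: t₁/₂ = 0.6931/0.398 = 1.742 hr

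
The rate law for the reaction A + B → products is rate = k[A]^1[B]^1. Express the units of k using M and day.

M⁻¹·day⁻¹

Step 1: Overall order = 1 + 1 = 2.
Step 2: rate has units M·day⁻¹; [A]^1[B]^1 has units M^2.
Step 3: k = rate/([A]^1[B]^1), so units of k = M^(1-2)·day⁻¹ = M⁻¹·day⁻¹.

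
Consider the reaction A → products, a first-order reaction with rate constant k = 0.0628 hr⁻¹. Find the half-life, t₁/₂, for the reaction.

11.04 hr

Step 1: For a first-order reaction, t₁/₂ = ln(2)/k
Step 2: t₁/₂ = ln(2)/0.0628
Step 3: t₁/₂ = 0.6931/0.0628 = 11.04 hr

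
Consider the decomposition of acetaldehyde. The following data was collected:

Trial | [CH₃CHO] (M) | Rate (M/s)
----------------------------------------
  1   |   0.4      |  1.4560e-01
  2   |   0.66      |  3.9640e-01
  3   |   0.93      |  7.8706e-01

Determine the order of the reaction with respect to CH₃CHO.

second order (2)

Step 1: Compare trials to find order n where rate₂/rate₁ = ([CH₃CHO]₂/[CH₃CHO]₁)^n
Step 2: rate₂/rate₁ = 3.9640e-01/1.4560e-01 = 2.722
Step 3: [CH₃CHO]₂/[CH₃CHO]₁ = 0.66/0.4 = 1.65
Step 4: n = ln(2.722)/ln(1.65) = 2.00 ≈ 2
Step 5: The reaction is second order in CH₃CHO.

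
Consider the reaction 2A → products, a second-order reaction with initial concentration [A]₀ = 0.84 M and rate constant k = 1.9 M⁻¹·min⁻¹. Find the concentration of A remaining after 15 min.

0.03368 M

Step 1: For a second-order reaction: 1/[A] = 1/[A]₀ + kt
Step 2: 1/[A] = 1/0.84 + 1.9 × 15
Step 3: 1/[A] = 1.19 + 28.5 = 29.69
Step 4: [A] = 1/29.69 = 0.03368 M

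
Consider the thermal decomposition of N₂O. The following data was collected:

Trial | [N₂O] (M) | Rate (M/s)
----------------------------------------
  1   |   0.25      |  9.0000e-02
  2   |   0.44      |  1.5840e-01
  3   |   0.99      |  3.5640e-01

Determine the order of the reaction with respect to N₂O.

first order (1)

Step 1: Compare trials to find order n where rate₂/rate₁ = ([N₂O]₂/[N₂O]₁)^n
Step 2: rate₂/rate₁ = 1.5840e-01/9.0000e-02 = 1.76
Step 3: [N₂O]₂/[N₂O]₁ = 0.44/0.25 = 1.76
Step 4: n = ln(1.76)/ln(1.76) = 1.00 ≈ 1
Step 5: The reaction is first order in N₂O.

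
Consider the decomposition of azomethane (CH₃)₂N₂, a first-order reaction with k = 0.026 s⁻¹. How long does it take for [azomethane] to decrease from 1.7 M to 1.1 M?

16.74 s

Step 1: For first-order: t = ln([azomethane]₀/[azomethane])/k
Step 2: t = ln(1.7/1.1)/0.026
Step 3: t = ln(1.545)/0.026
Step 4: t = 0.4353/0.026 = 16.74 s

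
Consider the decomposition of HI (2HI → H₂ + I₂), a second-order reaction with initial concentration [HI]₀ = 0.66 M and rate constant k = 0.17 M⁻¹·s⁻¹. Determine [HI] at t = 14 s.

0.2567 M

Step 1: For a second-order reaction: 1/[HI] = 1/[HI]₀ + kt
Step 2: 1/[HI] = 1/0.66 + 0.17 × 14
Step 3: 1/[HI] = 1.515 + 2.38 = 3.895
Step 4: [HI] = 1/3.895 = 0.2567 M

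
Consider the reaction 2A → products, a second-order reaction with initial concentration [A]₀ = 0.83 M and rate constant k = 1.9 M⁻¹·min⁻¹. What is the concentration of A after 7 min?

0.06894 M

Step 1: For a second-order reaction: 1/[A] = 1/[A]₀ + kt
Step 2: 1/[A] = 1/0.83 + 1.9 × 7
Step 3: 1/[A] = 1.205 + 13.3 = 14.5
Step 4: [A] = 1/14.5 = 0.06894 M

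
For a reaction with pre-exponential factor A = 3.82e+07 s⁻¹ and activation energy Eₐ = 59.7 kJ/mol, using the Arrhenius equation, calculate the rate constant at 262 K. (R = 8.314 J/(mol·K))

4.78e-05 s⁻¹

Step 1: Use the Arrhenius equation: k = A × exp(-Eₐ/RT)
Step 2: Convert Eₐ to J/mol: 59.7 kJ/mol = 59700 J/mol
Step 3: Calculate the exponent: -Eₐ/(RT) = -59700/(8.314 × 262) = -27.40710
Step 4: k = 3.82e+07 × exp(-27.40710)
Step 5: k = 3.82e+07 × 1.25097e-12 = 4.7787e-05 s⁻¹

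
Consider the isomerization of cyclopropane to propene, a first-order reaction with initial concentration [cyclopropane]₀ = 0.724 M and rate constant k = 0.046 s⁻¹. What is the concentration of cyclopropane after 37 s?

0.132 M

Step 1: For a first-order reaction: [cyclopropane] = [cyclopropane]₀ × e^(-kt)
Step 2: [cyclopropane] = 0.724 × e^(-0.046 × 37)
Step 3: [cyclopropane] = 0.724 × e^(-1.702)
Step 4: [cyclopropane] = 0.724 × 0.182319 = 0.132 M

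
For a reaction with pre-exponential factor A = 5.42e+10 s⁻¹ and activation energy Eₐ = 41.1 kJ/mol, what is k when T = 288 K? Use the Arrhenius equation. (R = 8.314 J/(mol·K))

1.90e+03 s⁻¹

Step 1: Use the Arrhenius equation: k = A × exp(-Eₐ/RT)
Step 2: Convert Eₐ to J/mol: 41.1 kJ/mol = 41100 J/mol
Step 3: Calculate the exponent: -Eₐ/(RT) = -41100/(8.314 × 288) = -17.16482
Step 4: k = 5.42e+10 × exp(-17.16482)
Step 5: k = 5.42e+10 × 3.51086e-08 = 1.9029e+03 s⁻¹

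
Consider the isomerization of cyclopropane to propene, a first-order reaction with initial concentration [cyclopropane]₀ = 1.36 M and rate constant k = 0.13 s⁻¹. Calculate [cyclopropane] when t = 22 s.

0.07789 M

Step 1: For a first-order reaction: [cyclopropane] = [cyclopropane]₀ × e^(-kt)
Step 2: [cyclopropane] = 1.36 × e^(-0.13 × 22)
Step 3: [cyclopropane] = 1.36 × e^(-2.86)
Step 4: [cyclopropane] = 1.36 × 0.0572688 = 0.07789 M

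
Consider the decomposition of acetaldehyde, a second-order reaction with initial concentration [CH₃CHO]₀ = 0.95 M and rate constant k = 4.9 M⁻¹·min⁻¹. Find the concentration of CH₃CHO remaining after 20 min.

0.0101 M

Step 1: For a second-order reaction: 1/[CH₃CHO] = 1/[CH₃CHO]₀ + kt
Step 2: 1/[CH₃CHO] = 1/0.95 + 4.9 × 20
Step 3: 1/[CH₃CHO] = 1.053 + 98 = 99.05
Step 4: [CH₃CHO] = 1/99.05 = 0.0101 M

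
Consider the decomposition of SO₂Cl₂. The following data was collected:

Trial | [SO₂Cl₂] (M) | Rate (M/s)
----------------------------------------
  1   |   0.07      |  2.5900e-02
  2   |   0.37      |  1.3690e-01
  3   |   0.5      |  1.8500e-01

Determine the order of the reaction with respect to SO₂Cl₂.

first order (1)

Step 1: Compare trials to find order n where rate₂/rate₁ = ([SO₂Cl₂]₂/[SO₂Cl₂]₁)^n
Step 2: rate₂/rate₁ = 1.3690e-01/2.5900e-02 = 5.286
Step 3: [SO₂Cl₂]₂/[SO₂Cl₂]₁ = 0.37/0.07 = 5.286
Step 4: n = ln(5.286)/ln(5.286) = 1.00 ≈ 1
Step 5: The reaction is first order in SO₂Cl₂.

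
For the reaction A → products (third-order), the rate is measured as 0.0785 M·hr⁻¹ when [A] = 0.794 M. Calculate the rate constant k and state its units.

0.1568 M⁻²·hr⁻¹

Step 1: rate = k[A]^3, so k = rate / [A]^3.
Step 2: k = 0.0785 / (0.794)^3 = 0.0785 / 0.5006.
Step 3: k = 0.1568 M⁻²·hr⁻¹.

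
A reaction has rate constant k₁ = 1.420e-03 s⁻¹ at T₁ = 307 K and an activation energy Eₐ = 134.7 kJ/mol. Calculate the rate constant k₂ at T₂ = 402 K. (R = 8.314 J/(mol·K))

3.703e+02 s⁻¹

Step 1: Use the two-temperature Arrhenius form: ln(k₂/k₁) = -Eₐ/R × (1/T₂ - 1/T₁)
Step 2: Convert Eₐ to J/mol: 134.7 kJ/mol = 134700 J/mol
Step 3: 1/T₂ - 1/T₁ = 1/402 - 1/307 = -7.697668e-04 K⁻¹
Step 4: ln(k₂/k₁) = -134700/8.314 × -7.697668e-04 = 12.47144
Step 5: k₂ = k₁ × exp(12.47144) = 1.420e-03 × 2.60782e+05 = 3.703e+02 s⁻¹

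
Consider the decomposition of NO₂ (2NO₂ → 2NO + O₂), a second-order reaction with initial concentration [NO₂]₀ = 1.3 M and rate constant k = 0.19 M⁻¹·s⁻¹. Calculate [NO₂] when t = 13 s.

0.3087 M

Step 1: For a second-order reaction: 1/[NO₂] = 1/[NO₂]₀ + kt
Step 2: 1/[NO₂] = 1/1.3 + 0.19 × 13
Step 3: 1/[NO₂] = 0.7692 + 2.47 = 3.239
Step 4: [NO₂] = 1/3.239 = 0.3087 M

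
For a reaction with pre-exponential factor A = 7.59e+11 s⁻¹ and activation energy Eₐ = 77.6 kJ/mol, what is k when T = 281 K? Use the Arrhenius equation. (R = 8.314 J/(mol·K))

2.85e-03 s⁻¹

Step 1: Use the Arrhenius equation: k = A × exp(-Eₐ/RT)
Step 2: Convert Eₐ to J/mol: 77.6 kJ/mol = 77600 J/mol
Step 3: Calculate the exponent: -Eₐ/(RT) = -77600/(8.314 × 281) = -33.21585
Step 4: k = 7.59e+11 × exp(-33.21585)
Step 5: k = 7.59e+11 × 3.75439e-15 = 2.8496e-03 s⁻¹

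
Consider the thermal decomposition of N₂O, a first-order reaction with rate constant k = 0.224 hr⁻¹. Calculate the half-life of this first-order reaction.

3.094 hr

Step 1: For a first-order reaction, t₁/₂ = ln(2)/k
Step 2: t₁/₂ = ln(2)/0.224
Step 3: t₁/₂ = 0.6931/0.224 = 3.094 hr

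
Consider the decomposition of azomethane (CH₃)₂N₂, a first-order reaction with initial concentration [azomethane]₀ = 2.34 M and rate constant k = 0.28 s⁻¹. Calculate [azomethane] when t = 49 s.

2.575e-06 M

Step 1: For a first-order reaction: [azomethane] = [azomethane]₀ × e^(-kt)
Step 2: [azomethane] = 2.34 × e^(-0.28 × 49)
Step 3: [azomethane] = 2.34 × e^(-13.72)
Step 4: [azomethane] = 2.34 × 1.10022e-06 = 2.575e-06 M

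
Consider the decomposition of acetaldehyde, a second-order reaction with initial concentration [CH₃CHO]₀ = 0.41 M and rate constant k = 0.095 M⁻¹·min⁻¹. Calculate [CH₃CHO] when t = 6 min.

0.3323 M

Step 1: For a second-order reaction: 1/[CH₃CHO] = 1/[CH₃CHO]₀ + kt
Step 2: 1/[CH₃CHO] = 1/0.41 + 0.095 × 6
Step 3: 1/[CH₃CHO] = 2.439 + 0.57 = 3.009
Step 4: [CH₃CHO] = 1/3.009 = 0.3323 M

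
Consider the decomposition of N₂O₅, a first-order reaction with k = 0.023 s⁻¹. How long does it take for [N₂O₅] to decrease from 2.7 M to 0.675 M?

60.27 s

Step 1: For first-order: t = ln([N₂O₅]₀/[N₂O₅])/k
Step 2: t = ln(2.7/0.675)/0.023
Step 3: t = ln(4)/0.023
Step 4: t = 1.386/0.023 = 60.27 s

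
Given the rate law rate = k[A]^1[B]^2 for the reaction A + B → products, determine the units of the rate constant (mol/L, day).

(mol/L)⁻²·day⁻¹

Step 1: Overall order = 1 + 2 = 3.
Step 2: rate has units mol/L·day⁻¹; [A]^1[B]^2 has units (mol/L)^3.
Step 3: k = rate/([A]^1[B]^2), so units of k = (mol/L)^(1-3)·day⁻¹ = (mol/L)⁻²·day⁻¹.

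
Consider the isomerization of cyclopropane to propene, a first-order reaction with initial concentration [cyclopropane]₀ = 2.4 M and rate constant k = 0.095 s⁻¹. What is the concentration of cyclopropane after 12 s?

0.7676 M

Step 1: For a first-order reaction: [cyclopropane] = [cyclopropane]₀ × e^(-kt)
Step 2: [cyclopropane] = 2.4 × e^(-0.095 × 12)
Step 3: [cyclopropane] = 2.4 × e^(-1.14)
Step 4: [cyclopropane] = 2.4 × 0.319819 = 0.7676 M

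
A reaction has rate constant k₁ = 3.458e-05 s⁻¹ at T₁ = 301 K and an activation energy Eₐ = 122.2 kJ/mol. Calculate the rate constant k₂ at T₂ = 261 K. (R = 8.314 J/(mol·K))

1.944e-08 s⁻¹

Step 1: Use the two-temperature Arrhenius form: ln(k₂/k₁) = -Eₐ/R × (1/T₂ - 1/T₁)
Step 2: Convert Eₐ to J/mol: 122.2 kJ/mol = 122200 J/mol
Step 3: 1/T₂ - 1/T₁ = 1/261 - 1/301 = 5.091585e-04 K⁻¹
Step 4: ln(k₂/k₁) = -122200/8.314 × 5.091585e-04 = -7.48366
Step 5: k₂ = k₁ × exp(-7.48366) = 3.458e-05 × 5.62196e-04 = 1.944e-08 s⁻¹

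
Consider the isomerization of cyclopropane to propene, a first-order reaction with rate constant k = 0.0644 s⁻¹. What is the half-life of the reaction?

10.76 s

Step 1: For a first-order reaction, t₁/₂ = ln(2)/k
Step 2: t₁/₂ = ln(2)/0.0644
Step 3: t₁/₂ = 0.6931/0.0644 = 10.76 s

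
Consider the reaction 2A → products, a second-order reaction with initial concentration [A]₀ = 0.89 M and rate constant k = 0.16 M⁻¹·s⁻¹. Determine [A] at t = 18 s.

0.2498 M

Step 1: For a second-order reaction: 1/[A] = 1/[A]₀ + kt
Step 2: 1/[A] = 1/0.89 + 0.16 × 18
Step 3: 1/[A] = 1.124 + 2.88 = 4.004
Step 4: [A] = 1/4.004 = 0.2498 M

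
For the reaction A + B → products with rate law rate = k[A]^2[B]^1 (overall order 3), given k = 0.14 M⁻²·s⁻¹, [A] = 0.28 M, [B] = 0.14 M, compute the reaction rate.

0.001537 M/s

Step 1: The rate law is rate = k[A]^2[B]^1, overall order = 2+1 = 3
Step 2: Substitute values: rate = 0.14 × (0.28)^2 × (0.14)^1
Step 3: rate = 0.14 × 0.0784 × 0.14 = 0.00153664 M/s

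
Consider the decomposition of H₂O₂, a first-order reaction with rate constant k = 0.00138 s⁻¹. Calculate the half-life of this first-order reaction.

502.3 s

Step 1: For a first-order reaction, t₁/₂ = ln(2)/k
Step 2: t₁/₂ = ln(2)/0.00138
Step 3: t₁/₂ = 0.6931/0.00138 = 502.3 s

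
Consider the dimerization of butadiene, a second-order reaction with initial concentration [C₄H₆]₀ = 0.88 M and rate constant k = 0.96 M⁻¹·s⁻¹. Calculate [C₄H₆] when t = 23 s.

0.04307 M

Step 1: For a second-order reaction: 1/[C₄H₆] = 1/[C₄H₆]₀ + kt
Step 2: 1/[C₄H₆] = 1/0.88 + 0.96 × 23
Step 3: 1/[C₄H₆] = 1.136 + 22.08 = 23.22
Step 4: [C₄H₆] = 1/23.22 = 0.04307 M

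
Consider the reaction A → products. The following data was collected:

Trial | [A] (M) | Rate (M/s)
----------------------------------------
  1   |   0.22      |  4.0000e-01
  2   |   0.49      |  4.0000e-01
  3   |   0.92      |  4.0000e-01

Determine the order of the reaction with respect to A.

zeroth order (0)

Step 1: Compare trials - when concentration changes, rate stays constant.
Step 2: rate₂/rate₁ = 4.0000e-01/4.0000e-01 = 1
Step 3: [A]₂/[A]₁ = 0.49/0.22 = 2.227
Step 4: Since rate ratio ≈ (conc ratio)^0, the reaction is zeroth order.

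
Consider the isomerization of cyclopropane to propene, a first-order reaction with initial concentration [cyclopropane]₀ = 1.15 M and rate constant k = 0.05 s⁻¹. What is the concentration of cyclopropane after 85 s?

0.0164 M

Step 1: For a first-order reaction: [cyclopropane] = [cyclopropane]₀ × e^(-kt)
Step 2: [cyclopropane] = 1.15 × e^(-0.05 × 85)
Step 3: [cyclopropane] = 1.15 × e^(-4.25)
Step 4: [cyclopropane] = 1.15 × 0.0142642 = 0.0164 M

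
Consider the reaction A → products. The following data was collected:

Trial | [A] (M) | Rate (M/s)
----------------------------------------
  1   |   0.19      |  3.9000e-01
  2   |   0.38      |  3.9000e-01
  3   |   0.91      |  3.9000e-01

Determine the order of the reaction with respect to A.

zeroth order (0)

Step 1: Compare trials - when concentration changes, rate stays constant.
Step 2: rate₂/rate₁ = 3.9000e-01/3.9000e-01 = 1
Step 3: [A]₂/[A]₁ = 0.38/0.19 = 2
Step 4: Since rate ratio ≈ (conc ratio)^0, the reaction is zeroth order.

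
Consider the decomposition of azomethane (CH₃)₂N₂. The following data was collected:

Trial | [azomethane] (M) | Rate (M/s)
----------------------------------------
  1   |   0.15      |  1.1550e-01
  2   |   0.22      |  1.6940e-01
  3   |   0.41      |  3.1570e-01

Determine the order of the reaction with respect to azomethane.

first order (1)

Step 1: Compare trials to find order n where rate₂/rate₁ = ([azomethane]₂/[azomethane]₁)^n
Step 2: rate₂/rate₁ = 1.6940e-01/1.1550e-01 = 1.467
Step 3: [azomethane]₂/[azomethane]₁ = 0.22/0.15 = 1.467
Step 4: n = ln(1.467)/ln(1.467) = 1.00 ≈ 1
Step 5: The reaction is first order in azomethane.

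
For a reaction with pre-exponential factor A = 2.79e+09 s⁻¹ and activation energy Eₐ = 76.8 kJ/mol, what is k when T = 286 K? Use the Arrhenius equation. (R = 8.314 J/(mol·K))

2.62e-05 s⁻¹

Step 1: Use the Arrhenius equation: k = A × exp(-Eₐ/RT)
Step 2: Convert Eₐ to J/mol: 76.8 kJ/mol = 76800 J/mol
Step 3: Calculate the exponent: -Eₐ/(RT) = -76800/(8.314 × 286) = -32.29871
Step 4: k = 2.79e+09 × exp(-32.29871)
Step 5: k = 2.79e+09 × 9.39395e-15 = 2.6209e-05 s⁻¹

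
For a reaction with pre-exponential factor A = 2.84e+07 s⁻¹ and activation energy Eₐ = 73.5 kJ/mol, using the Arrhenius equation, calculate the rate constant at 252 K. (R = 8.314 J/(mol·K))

1.65e-08 s⁻¹

Step 1: Use the Arrhenius equation: k = A × exp(-Eₐ/RT)
Step 2: Convert Eₐ to J/mol: 73.5 kJ/mol = 73500 J/mol
Step 3: Calculate the exponent: -Eₐ/(RT) = -73500/(8.314 × 252) = -35.08139
Step 4: k = 2.84e+07 × exp(-35.08139)
Step 5: k = 2.84e+07 × 5.81227e-16 = 1.6507e-08 s⁻¹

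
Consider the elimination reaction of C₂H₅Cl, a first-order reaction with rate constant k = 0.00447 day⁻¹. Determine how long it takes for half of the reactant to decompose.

155.1 day

Step 1: For a first-order reaction, t₁/₂ = ln(2)/k
Step 2: t₁/₂ = ln(2)/0.00447
Step 3: t₁/₂ = 0.6931/0.00447 = 155.1 day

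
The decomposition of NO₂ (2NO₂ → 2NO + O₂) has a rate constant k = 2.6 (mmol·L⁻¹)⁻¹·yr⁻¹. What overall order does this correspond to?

second order (2)

Step 1: The units of k for an nth-order reaction are (concentration)^(1-n)·(time)⁻¹.
Step 2: Here k has units (mmol·L⁻¹)⁻¹·yr⁻¹, so the concentration exponent is -1.
Step 3: 1 - n = -1 ⇒ n = 2. The reaction is second order.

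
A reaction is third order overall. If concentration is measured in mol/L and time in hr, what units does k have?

(mol/L)⁻²·hr⁻¹

Step 1: For overall order n, rate = k × (concentration)^n.
Step 2: Rate has units mol/L·hr⁻¹; concentration term has units (mol/L)^3.
Step 3: k = rate / (concentration)^n, so units of k = (mol/L)^(1-3)·hr⁻¹ = (mol/L)⁻²·hr⁻¹.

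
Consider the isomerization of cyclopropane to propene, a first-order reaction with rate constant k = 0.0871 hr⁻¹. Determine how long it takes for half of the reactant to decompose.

7.958 hr

Step 1: For a first-order reaction, t₁/₂ = ln(2)/k
Step 2: t₁/₂ = ln(2)/0.0871
Step 3: t₁/₂ = 0.6931/0.0871 = 7.958 hr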